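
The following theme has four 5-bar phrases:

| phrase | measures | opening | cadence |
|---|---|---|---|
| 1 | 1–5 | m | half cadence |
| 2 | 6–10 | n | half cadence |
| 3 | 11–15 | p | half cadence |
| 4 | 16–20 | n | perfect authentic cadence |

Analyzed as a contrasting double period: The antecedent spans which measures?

In a double period the four phrases pair into a large antecedent (phrases 1–2, ending half cadence) and a large consequent (phrases 3–4, ending perfect authentic cadence). The antecedent spans mm. 1–10.

measures 1–10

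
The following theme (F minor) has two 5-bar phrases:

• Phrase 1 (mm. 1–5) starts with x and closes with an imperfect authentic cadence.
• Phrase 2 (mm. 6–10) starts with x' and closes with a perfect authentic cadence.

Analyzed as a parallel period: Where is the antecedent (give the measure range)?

The antecedent is the phrase ending with the weaker cadence (imperfect authentic cadence, phrase 1) and the consequent the one ending more conclusively (perfect authentic cadence, phrase 2); the antecedent is measures 1-5.

measures 1–5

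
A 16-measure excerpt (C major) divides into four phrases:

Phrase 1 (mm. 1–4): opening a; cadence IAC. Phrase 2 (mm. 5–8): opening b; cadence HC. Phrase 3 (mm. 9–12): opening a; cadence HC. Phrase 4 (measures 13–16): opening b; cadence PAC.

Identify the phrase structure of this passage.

Four phrases in two halves: the first half (mm. 1–8) ends with a half cadence, the second (mm. 9-16) with a perfect authentic cadence — a large antecedent–consequent pair, i.e. a double period.
Phrase 3 begins with the same material as phrase 1, making it parallel.

parallel double period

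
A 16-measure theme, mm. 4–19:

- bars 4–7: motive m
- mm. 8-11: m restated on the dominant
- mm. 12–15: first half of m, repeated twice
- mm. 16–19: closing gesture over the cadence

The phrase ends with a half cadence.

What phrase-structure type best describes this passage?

sentence

Basic idea (mm. 4-7) + its repetition (mm. 8-11) form the presentation; fragmentation and cadence (mm. 12-19) form the continuation — the 16-bar whole is a sentence.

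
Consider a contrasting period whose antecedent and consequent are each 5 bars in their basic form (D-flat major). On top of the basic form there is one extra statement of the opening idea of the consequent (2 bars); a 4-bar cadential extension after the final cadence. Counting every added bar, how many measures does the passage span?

Basic contrasting period: 5 + 5 = 10 bars.
10 (basic form) + 2 (extra statement) + 4 (cadential extension) = 16.

16 measures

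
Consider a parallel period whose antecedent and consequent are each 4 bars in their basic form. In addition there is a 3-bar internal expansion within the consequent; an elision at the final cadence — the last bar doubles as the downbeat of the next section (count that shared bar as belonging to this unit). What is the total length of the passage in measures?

Basic parallel period: 4 + 4 = 8 bars.
8 (basic form) + 3 (internal expansion) = 11.
The elision shares a bar with the next section but does not change this unit's count.

11 measures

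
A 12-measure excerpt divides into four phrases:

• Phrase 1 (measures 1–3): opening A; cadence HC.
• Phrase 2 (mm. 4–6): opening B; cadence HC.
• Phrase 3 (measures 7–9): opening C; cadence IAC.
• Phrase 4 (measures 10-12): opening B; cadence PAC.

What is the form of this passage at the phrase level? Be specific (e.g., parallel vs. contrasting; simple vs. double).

contrasting double period

Four phrases in two halves: the first half (measures 1–6) ends with a half cadence, the second (bars 7–12) with a perfect authentic cadence — a large antecedent–consequent pair, i.e. a double period.
Phrase 3 begins with different material from phrase 1, making it contrasting.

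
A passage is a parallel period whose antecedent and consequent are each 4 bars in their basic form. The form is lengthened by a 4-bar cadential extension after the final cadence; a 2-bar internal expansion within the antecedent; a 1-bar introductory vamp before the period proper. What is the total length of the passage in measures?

15 measures

Basic parallel period: 4 + 4 = 8 bars.
8 (basic form) + 4 (cadential extension) + 2 (internal expansion) + 1 (introduction) = 15.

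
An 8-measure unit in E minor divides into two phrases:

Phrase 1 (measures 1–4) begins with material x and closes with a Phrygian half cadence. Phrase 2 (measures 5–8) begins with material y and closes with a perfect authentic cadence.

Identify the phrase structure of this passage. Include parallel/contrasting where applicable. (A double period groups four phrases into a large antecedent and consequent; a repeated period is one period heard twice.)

Phrase 1 ends with a Phrygian half cadence (weaker) and phrase 2 with a perfect authentic cadence (stronger): antecedent + consequent = a period.
The two phrases open with different material (x / y), so the period is contrasting.

contrasting period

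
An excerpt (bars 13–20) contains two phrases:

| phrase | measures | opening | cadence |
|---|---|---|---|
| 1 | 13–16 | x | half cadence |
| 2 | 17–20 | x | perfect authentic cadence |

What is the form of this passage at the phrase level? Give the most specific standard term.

parallel period

Phrase 1 ends with a half cadence (weaker) and phrase 2 with a perfect authentic cadence (stronger): antecedent + consequent = a period.
The two phrases open with the same material (x / x), so the period is parallel.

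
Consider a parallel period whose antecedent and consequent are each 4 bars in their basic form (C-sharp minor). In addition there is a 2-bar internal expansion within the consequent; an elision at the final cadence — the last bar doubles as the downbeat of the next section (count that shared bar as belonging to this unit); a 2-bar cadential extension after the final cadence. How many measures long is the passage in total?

12 measures

Basic parallel period: 4 + 4 = 8 bars.
8 (basic form) + 2 (internal expansion) + 2 (cadential extension) = 12.
The elision shares a bar with the next section but does not change this unit's count.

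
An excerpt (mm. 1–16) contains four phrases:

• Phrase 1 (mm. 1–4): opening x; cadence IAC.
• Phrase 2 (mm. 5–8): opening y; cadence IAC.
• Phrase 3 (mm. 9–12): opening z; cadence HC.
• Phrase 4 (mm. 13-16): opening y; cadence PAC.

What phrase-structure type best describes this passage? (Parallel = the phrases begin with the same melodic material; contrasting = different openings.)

contrasting double period

Four phrases in two halves: the first half (bars 1–8) ends with an imperfect authentic cadence, the second (measures 9–16) with a perfect authentic cadence — a large antecedent–consequent pair, i.e. a double period.
Phrase 3 begins with different material from phrase 1, making it contrasting.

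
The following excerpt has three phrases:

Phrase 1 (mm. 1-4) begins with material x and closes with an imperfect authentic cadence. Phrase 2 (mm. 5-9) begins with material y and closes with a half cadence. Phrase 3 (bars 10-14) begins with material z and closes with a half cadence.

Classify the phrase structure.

phrase group

The final phrase closes with a half cadence, which is not stronger than the preceding half cadence; the 3 phrases lack an overall antecedent–consequent design and so form a phrase group.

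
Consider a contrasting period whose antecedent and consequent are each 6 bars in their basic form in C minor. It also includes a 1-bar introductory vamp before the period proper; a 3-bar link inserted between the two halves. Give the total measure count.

Basic contrasting period: 6 + 6 = 12 bars.
12 (basic form) + 1 (introduction) + 3 (link) = 16.

16 measures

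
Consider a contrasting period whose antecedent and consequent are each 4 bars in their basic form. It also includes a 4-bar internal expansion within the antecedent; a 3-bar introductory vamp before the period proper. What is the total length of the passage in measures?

15 measures

Basic contrasting period: 4 + 4 = 8 bars.
8 (basic form) + 4 (internal expansion) + 3 (introduction) = 15.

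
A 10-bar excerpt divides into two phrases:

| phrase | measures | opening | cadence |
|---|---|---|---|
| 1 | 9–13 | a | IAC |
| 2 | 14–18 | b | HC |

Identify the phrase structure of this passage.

phrase group

The second phrase closes with a half cadence, which is not stronger than the first phrase's imperfect authentic cadence; without a weak→strong cadential pair there is no antecedent–consequent relationship, so this is a phrase group rather than a period.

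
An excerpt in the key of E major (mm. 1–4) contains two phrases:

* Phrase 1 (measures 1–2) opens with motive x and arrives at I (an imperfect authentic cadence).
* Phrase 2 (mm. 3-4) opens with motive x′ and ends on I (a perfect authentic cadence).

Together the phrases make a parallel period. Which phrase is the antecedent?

The phrase ending with the weaker cadence (imperfect authentic cadence) is the antecedent; the one ending more conclusively (perfect authentic cadence) is the consequent. The antecedent is phrase 1.

phrase 1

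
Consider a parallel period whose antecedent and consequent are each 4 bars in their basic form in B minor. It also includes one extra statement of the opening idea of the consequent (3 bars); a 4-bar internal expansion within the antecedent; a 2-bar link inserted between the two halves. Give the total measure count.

Basic parallel period: 4 + 4 = 8 bars.
8 (basic form) + 3 (extra statement) + 4 (internal expansion) + 2 (link) = 17.

17 measures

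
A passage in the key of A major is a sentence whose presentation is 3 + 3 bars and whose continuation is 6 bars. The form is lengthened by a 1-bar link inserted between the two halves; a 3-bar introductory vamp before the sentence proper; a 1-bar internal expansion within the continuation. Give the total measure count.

17 measures

Basic sentence: 3 + 3 + 6 = 12 bars.
12 (basic form) + 1 (link) + 3 (introduction) + 1 (internal expansion) = 17.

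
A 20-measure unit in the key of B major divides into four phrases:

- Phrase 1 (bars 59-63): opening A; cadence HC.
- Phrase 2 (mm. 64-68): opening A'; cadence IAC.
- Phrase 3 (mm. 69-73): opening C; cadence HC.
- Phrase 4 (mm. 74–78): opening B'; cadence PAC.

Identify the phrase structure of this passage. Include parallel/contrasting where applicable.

contrasting double period

Four phrases in two halves: the first half (mm. 59–68) ends with an imperfect authentic cadence, the second (mm. 69–78) with a perfect authentic cadence — a large antecedent–consequent pair, i.e. a double period.
Phrase 3 begins with different material from phrase 1, making it contrasting.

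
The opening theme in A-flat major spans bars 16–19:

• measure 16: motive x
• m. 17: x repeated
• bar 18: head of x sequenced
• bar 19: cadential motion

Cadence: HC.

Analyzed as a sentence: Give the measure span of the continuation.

measures 18–19

After the presentation (measures 16-17), the continuation covers the fragmentation through the cadence: bars 18–19.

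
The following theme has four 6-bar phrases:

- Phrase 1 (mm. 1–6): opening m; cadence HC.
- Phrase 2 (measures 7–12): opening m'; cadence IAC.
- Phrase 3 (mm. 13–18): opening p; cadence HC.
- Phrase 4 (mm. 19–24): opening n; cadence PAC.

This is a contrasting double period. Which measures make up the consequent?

In a double period the first pair of phrases (ending imperfect authentic cadence) is the large antecedent and the second pair (ending perfect authentic cadence) is the large consequent; the consequent is measures 13–24.

measures 13–24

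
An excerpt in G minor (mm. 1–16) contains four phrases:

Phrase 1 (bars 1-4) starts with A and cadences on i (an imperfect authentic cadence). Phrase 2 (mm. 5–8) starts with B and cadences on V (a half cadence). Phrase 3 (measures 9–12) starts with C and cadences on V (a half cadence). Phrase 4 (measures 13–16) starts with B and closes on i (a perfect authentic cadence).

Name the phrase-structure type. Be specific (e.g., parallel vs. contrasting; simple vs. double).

contrasting double period

Four phrases in two halves: the first half (mm. 1–8) ends with a half cadence, the second (mm. 9–16) with a perfect authentic cadence — a large antecedent–consequent pair, i.e. a double period.
Phrase 3 begins with different material from phrase 1, making it contrasting.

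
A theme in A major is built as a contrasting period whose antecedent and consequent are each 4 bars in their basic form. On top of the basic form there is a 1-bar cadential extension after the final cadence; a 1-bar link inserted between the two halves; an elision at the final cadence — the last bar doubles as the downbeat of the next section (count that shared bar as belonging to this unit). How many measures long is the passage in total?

Basic contrasting period: 4 + 4 = 8 bars.
8 (basic form) + 1 (cadential extension) + 1 (link) = 10.
The elision shares a bar with the next section but does not change this unit's count.

10 measures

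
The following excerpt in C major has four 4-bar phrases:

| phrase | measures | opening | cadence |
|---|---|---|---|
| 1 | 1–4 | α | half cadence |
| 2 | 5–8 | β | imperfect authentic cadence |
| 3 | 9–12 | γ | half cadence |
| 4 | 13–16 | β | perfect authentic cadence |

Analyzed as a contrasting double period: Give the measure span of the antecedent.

In a double period the four phrases pair into a large antecedent (phrases 1–2, ending imperfect authentic cadence) and a large consequent (phrases 3–4, ending perfect authentic cadence). The antecedent spans bars 1–8.

measures 1–8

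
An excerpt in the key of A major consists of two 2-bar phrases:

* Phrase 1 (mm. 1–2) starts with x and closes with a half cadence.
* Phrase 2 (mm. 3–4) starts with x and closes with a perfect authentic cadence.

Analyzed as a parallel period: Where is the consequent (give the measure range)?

The antecedent is the phrase ending with the weaker cadence (half cadence, phrase 1) and the consequent the one ending more conclusively (perfect authentic cadence, phrase 2); the consequent is measures 3-4.

measures 3–4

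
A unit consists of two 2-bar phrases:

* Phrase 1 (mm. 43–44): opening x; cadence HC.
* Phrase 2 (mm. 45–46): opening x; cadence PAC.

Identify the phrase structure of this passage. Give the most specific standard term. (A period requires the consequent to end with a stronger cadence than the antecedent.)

parallel period

Phrase 1 ends with a half cadence (weaker) and phrase 2 with a perfect authentic cadence (stronger): antecedent + consequent = a period.
The two phrases open with the same material (x / x), so the period is parallel.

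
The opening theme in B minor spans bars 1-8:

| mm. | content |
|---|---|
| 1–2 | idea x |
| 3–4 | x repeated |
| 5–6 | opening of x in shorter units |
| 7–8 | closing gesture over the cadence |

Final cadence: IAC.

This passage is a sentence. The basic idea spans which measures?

measures 1–2

The presentation of a sentence is the basic idea (measures 1-2) plus its repetition (measures 3–4); the basic idea is therefore mm. 1-2.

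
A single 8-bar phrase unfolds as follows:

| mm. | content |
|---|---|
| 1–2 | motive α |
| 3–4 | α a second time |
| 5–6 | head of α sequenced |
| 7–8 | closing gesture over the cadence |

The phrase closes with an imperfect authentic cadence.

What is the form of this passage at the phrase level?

Basic idea (bars 1–2) + its repetition (mm. 3–4) form the presentation; fragmentation and cadence (measures 5–8) form the continuation — the 8-bar whole is a sentence.

sentence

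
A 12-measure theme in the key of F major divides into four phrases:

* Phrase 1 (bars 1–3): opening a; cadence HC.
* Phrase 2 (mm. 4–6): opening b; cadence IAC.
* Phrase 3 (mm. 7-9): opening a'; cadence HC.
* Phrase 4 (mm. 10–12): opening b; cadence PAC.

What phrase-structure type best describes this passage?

Four phrases in two halves: the first half (measures 1-6) ends with an imperfect authentic cadence, the second (measures 7–12) with a perfect authentic cadence — a large antecedent–consequent pair, i.e. a double period.
Phrase 3 begins with the same material as phrase 1, making it parallel.

parallel double period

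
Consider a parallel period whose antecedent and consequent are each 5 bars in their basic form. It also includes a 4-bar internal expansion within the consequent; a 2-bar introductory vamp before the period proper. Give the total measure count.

Basic parallel period: 5 + 5 = 10 bars.
10 (basic form) + 4 (internal expansion) + 2 (introduction) = 16.

16 measures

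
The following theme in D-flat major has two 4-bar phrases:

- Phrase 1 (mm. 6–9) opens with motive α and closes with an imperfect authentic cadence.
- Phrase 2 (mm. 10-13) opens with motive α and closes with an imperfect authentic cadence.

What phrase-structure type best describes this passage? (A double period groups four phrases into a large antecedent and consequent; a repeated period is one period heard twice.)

repeated phrase

Both phrases have the same opening (α) and the same cadence (imperfect authentic cadence): the second is a restatement, not a consequent, so this is a repeated phrase rather than a period.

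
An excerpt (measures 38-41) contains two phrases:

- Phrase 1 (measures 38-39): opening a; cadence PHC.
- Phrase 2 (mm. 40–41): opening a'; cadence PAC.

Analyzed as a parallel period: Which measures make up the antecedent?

The antecedent is the phrase ending with the weaker cadence (Phrygian half cadence, phrase 1) and the consequent the one ending more conclusively (perfect authentic cadence, phrase 2); the antecedent is mm. 38-39.

measures 38–39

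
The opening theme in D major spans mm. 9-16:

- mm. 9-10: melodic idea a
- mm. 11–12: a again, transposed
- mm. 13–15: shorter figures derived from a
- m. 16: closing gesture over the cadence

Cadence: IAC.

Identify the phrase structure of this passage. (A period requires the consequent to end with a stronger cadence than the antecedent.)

Basic idea (mm. 9–10) + its repetition (bars 11-12) form the presentation; fragmentation and cadence (mm. 13–16) form the continuation — the 8-bar whole is a sentence.

sentence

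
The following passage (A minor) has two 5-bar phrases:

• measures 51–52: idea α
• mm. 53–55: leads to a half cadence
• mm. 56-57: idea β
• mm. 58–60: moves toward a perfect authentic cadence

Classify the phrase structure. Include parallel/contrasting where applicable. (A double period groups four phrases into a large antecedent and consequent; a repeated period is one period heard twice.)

contrasting period

Phrase 1 ends with a half cadence (weaker) and phrase 2 with a perfect authentic cadence (stronger): antecedent + consequent = a period.
The two phrases open with different material (α / β), so the period is contrasting.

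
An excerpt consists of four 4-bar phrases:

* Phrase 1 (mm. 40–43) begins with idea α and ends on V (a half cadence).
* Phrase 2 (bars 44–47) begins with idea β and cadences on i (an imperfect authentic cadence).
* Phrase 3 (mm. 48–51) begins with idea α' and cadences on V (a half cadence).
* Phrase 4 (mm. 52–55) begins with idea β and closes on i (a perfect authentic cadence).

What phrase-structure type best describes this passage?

parallel double period

Four phrases in two halves: the first half (mm. 40–47) ends with an imperfect authentic cadence, the second (measures 48-55) with a perfect authentic cadence — a large antecedent–consequent pair, i.e. a double period.
Phrase 3 begins with the same material as phrase 1, making it parallel.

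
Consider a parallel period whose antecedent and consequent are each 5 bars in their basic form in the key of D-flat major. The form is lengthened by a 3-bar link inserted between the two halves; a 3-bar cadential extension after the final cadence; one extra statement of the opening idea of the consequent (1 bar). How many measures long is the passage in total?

17 measures

Basic parallel period: 5 + 5 = 10 bars.
10 (basic form) + 3 (link) + 3 (cadential extension) + 1 (extra statement) = 17.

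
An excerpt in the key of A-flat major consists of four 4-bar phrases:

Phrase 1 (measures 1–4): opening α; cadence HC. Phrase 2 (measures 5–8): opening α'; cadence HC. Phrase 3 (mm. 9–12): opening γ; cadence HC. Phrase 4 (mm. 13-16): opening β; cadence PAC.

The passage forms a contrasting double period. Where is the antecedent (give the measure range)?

measures 1–8

In a double period the four phrases pair into a large antecedent (phrases 1–2, ending half cadence) and a large consequent (phrases 3–4, ending perfect authentic cadence). The antecedent spans mm. 1–8.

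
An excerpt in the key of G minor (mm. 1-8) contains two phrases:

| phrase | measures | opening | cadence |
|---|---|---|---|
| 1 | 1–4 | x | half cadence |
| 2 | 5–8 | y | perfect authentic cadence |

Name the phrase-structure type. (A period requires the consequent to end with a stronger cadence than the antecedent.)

contrasting period

Phrase 1 ends with a half cadence (weaker) and phrase 2 with a perfect authentic cadence (stronger): antecedent + consequent = a period.
The two phrases open with different material (x / y), so the period is contrasting.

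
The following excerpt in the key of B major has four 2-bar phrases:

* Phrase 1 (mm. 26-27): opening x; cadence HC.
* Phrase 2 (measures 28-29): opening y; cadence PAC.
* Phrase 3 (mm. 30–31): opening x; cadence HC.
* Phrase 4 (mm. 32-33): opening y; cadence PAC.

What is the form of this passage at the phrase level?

repeated period

The cadence pattern HC–PAC–HC–PAC is weak–strong twice, and phrases 3–4 restate phrases 1–2: a period heard twice, not a double period (which would end weakly at phrase 2).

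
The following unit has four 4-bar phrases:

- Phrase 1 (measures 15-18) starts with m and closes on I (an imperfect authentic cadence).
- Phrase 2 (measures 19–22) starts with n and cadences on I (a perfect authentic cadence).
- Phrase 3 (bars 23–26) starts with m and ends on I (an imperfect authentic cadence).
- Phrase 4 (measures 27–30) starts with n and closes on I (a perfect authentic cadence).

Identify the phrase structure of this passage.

repeated period

The cadence pattern IAC–PAC–IAC–PAC is weak–strong twice, and phrases 3–4 restate phrases 1–2: a period heard twice, not a double period (which would end weakly at phrase 2).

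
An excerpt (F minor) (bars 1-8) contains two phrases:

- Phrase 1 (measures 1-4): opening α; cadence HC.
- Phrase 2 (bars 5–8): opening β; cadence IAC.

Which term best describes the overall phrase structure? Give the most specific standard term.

Phrase 1 ends with a half cadence (weaker) and phrase 2 with an imperfect authentic cadence (stronger): antecedent + consequent = a period.
The two phrases open with different material (α / β), so the period is contrasting.

contrasting period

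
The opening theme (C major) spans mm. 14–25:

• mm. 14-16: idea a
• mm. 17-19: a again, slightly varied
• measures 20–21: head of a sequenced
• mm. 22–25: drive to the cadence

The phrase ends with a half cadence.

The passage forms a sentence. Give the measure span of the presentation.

The presentation of a sentence is the basic idea (mm. 14–16) plus its repetition (mm. 17–19); the presentation is therefore measures 14–19.

measures 14–19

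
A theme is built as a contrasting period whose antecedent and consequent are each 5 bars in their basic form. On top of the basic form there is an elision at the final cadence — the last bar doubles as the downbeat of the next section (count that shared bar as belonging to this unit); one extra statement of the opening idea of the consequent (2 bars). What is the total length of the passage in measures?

Basic contrasting period: 5 + 5 = 10 bars.
10 (basic form) + 2 (extra statement) = 12.
The elision shares a bar with the next section but does not change this unit's count.

12 measures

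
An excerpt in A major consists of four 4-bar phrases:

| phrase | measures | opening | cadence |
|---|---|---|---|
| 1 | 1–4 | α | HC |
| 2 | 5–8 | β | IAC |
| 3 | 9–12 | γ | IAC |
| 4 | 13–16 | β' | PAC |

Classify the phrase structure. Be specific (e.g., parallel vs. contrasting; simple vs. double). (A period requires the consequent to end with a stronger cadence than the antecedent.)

Four phrases in two halves: the first half (measures 1–8) ends with an imperfect authentic cadence, the second (bars 9–16) with a perfect authentic cadence — a large antecedent–consequent pair, i.e. a double period.
Phrase 3 begins with different material from phrase 1, making it contrasting.

contrasting double period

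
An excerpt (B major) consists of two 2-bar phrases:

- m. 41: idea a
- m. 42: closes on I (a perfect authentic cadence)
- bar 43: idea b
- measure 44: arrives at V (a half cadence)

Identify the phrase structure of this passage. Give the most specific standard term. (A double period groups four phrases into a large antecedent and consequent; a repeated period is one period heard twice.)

The second phrase closes with a half cadence, which is not stronger than the first phrase's perfect authentic cadence; without a weak→strong cadential pair there is no antecedent–consequent relationship, so this is a phrase group rather than a period.

phrase group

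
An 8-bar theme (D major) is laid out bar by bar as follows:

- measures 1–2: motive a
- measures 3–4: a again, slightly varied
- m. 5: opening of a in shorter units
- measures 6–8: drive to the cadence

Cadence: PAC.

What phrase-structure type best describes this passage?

sentence

Basic idea (mm. 1–2) + its repetition (mm. 3-4) form the presentation; fragmentation and cadence (mm. 5–8) form the continuation — the 8-bar whole is a sentence.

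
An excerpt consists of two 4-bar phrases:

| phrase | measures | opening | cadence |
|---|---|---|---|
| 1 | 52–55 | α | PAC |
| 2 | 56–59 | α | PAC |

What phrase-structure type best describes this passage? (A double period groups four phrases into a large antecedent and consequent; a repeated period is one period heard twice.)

Both phrases have the same opening (α) and the same cadence (perfect authentic cadence): the second is a restatement, not a consequent, so this is a repeated phrase rather than a period.

repeated phrase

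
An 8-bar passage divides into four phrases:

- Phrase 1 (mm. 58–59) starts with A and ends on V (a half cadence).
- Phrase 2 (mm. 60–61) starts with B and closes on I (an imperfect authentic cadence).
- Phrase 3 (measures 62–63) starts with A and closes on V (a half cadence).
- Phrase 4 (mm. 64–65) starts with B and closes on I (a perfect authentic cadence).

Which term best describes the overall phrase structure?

parallel double period

Four phrases in two halves: the first half (measures 58-61) ends with an imperfect authentic cadence, the second (mm. 62–65) with a perfect authentic cadence — a large antecedent–consequent pair, i.e. a double period.
Phrase 3 begins with the same material as phrase 1, making it parallel.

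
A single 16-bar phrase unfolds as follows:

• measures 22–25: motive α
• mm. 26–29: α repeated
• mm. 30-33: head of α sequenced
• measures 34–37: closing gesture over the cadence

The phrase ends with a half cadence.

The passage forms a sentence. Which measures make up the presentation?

The presentation of a sentence is the basic idea (measures 22-25) plus its repetition (mm. 26–29); the presentation is therefore bars 22–29.

measures 22–29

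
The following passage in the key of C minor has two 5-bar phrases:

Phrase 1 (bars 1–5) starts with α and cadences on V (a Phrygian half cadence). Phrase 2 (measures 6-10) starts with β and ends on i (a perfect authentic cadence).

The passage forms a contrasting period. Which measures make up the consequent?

The antecedent is the phrase ending with the weaker cadence (Phrygian half cadence, phrase 1) and the consequent the one ending more conclusively (perfect authentic cadence, phrase 2); the consequent is mm. 6–10.

measures 6–10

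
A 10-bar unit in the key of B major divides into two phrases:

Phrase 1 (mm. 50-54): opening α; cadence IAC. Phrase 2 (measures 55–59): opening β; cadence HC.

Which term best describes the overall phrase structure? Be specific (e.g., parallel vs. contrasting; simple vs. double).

The second phrase closes with a half cadence, which is not stronger than the first phrase's imperfect authentic cadence; without a weak→strong cadential pair there is no antecedent–consequent relationship, so this is a phrase group rather than a period.

phrase group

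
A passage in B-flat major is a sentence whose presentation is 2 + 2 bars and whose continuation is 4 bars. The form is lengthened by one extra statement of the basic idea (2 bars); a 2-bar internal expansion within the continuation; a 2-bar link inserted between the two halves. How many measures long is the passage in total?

14 measures

Basic sentence: 2 + 2 + 4 = 8 bars.
8 (basic form) + 2 (extra statement) + 2 (internal expansion) + 2 (link) = 14.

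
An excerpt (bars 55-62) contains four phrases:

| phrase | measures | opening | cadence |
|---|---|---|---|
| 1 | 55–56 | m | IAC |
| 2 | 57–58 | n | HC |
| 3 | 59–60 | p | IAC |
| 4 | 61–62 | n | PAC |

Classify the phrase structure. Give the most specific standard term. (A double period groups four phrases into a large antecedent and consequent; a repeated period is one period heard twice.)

Four phrases in two halves: the first half (mm. 55–58) ends with a half cadence, the second (mm. 59–62) with a perfect authentic cadence — a large antecedent–consequent pair, i.e. a double period.
Phrase 3 begins with different material from phrase 1, making it contrasting.

contrasting double period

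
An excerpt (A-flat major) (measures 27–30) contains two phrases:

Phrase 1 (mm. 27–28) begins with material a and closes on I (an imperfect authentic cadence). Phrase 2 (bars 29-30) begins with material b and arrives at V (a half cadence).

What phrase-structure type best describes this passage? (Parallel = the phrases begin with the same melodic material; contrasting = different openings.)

The second phrase closes with a half cadence, which is not stronger than the first phrase's imperfect authentic cadence; without a weak→strong cadential pair there is no antecedent–consequent relationship, so this is a phrase group rather than a period.

phrase group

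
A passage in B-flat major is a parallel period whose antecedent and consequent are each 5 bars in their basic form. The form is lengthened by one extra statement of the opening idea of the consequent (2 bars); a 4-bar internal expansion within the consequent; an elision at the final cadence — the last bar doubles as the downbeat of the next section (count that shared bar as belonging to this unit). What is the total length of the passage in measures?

16 measures

Basic parallel period: 5 + 5 = 10 bars.
10 (basic form) + 2 (extra statement) + 4 (internal expansion) = 16.
The elision shares a bar with the next section but does not change this unit's count.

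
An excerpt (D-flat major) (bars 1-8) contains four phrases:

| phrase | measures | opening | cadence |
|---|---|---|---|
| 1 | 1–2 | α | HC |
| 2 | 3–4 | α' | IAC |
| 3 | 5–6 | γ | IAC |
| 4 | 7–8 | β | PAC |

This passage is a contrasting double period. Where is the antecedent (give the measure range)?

In a double period the four phrases pair into a large antecedent (phrases 1–2, ending imperfect authentic cadence) and a large consequent (phrases 3–4, ending perfect authentic cadence). The antecedent spans mm. 1-4.

measures 1–4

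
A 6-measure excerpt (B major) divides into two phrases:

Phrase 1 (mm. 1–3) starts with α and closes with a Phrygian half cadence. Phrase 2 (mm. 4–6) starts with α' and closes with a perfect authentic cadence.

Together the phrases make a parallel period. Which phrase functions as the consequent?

The phrase ending with the weaker cadence (Phrygian half cadence) is the antecedent; the one ending more conclusively (perfect authentic cadence) is the consequent. The consequent is phrase 2.

phrase 2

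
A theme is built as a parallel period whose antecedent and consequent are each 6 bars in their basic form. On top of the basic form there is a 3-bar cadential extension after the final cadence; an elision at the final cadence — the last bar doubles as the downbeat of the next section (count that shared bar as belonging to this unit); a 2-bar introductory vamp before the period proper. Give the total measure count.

17 measures

Basic parallel period: 6 + 6 = 12 bars.
12 (basic form) + 3 (cadential extension) + 2 (introduction) = 17.
The elision shares a bar with the next section but does not change this unit's count.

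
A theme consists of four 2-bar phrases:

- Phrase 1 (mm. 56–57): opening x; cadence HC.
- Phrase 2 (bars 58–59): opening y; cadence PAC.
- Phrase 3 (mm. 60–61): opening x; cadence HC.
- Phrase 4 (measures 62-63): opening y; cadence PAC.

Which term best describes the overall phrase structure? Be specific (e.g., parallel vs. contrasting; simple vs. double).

repeated period

The cadence pattern HC–PAC–HC–PAC is weak–strong twice, and phrases 3–4 restate phrases 1–2: a period heard twice, not a double period (which would end weakly at phrase 2).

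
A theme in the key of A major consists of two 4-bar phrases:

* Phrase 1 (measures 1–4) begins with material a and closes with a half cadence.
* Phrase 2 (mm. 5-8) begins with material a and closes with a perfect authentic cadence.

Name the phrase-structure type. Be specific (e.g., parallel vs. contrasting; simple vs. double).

parallel period

Phrase 1 ends with a half cadence (weaker) and phrase 2 with a perfect authentic cadence (stronger): antecedent + consequent = a period.
The two phrases open with the same material (a / a), so the period is parallel.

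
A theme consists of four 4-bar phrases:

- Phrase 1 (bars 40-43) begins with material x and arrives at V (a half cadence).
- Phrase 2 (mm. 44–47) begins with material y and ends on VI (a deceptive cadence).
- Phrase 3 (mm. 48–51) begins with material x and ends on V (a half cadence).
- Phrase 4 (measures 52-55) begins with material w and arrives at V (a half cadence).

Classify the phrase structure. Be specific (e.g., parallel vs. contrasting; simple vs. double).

phrase group

Phrase 4 ends with a half cadence, no stronger than phrase 2's deceptive cadence, so the four phrases do not form a double period; nor do phrases 3–4 duplicate 1–2, so it is not a repeated period. With no phrase reaching a conclusive cadence, the passage is a phrase group.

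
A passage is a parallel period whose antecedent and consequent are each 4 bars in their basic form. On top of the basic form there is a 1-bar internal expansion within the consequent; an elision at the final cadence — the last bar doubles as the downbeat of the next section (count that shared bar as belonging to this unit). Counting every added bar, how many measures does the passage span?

Basic parallel period: 4 + 4 = 8 bars.
8 (basic form) + 1 (internal expansion) = 9.
The elision shares a bar with the next section but does not change this unit's count.

9 measures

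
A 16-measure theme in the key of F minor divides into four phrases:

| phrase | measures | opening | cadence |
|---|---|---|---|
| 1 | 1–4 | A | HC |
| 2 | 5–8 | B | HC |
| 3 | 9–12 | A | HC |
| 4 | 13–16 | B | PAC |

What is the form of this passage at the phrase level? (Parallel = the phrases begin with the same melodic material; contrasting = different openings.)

parallel double period

Four phrases in two halves: the first half (bars 1–8) ends with a half cadence, the second (mm. 9–16) with a perfect authentic cadence — a large antecedent–consequent pair, i.e. a double period.
Phrase 3 begins with the same material as phrase 1, making it parallel.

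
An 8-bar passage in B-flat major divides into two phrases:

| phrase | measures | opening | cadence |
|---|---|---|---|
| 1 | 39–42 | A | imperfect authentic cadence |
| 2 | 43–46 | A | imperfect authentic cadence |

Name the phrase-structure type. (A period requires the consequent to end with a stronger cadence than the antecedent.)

Both phrases have the same opening (A) and the same cadence (imperfect authentic cadence): the second is a restatement, not a consequent, so this is a repeated phrase rather than a period.

repeated phrase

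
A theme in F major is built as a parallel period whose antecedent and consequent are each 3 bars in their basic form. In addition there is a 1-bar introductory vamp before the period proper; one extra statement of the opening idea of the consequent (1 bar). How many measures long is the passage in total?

Basic parallel period: 3 + 3 = 6 bars.
6 (basic form) + 1 (introduction) + 1 (extra statement) = 8.

8 measures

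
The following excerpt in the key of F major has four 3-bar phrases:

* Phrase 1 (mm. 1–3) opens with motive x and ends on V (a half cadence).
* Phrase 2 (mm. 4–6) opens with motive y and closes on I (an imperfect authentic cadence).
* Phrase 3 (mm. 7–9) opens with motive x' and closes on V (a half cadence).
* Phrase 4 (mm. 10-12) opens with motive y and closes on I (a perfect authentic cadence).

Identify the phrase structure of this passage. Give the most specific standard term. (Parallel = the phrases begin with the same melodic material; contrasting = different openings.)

parallel double period

Four phrases in two halves: the first half (measures 1–6) ends with an imperfect authentic cadence, the second (mm. 7–12) with a perfect authentic cadence — a large antecedent–consequent pair, i.e. a double period.
Phrase 3 begins with the same material as phrase 1, making it parallel.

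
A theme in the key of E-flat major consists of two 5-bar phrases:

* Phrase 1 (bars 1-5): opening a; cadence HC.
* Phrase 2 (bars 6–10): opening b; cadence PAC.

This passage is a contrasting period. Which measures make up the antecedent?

The antecedent is the phrase ending with the weaker cadence (half cadence, phrase 1) and the consequent the one ending more conclusively (perfect authentic cadence, phrase 2); the antecedent is bars 1-5.

measures 1–5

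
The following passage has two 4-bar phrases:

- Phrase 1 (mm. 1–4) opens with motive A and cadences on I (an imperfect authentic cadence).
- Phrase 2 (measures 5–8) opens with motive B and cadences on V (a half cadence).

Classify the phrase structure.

The second phrase closes with a half cadence, which is not stronger than the first phrase's imperfect authentic cadence; without a weak→strong cadential pair there is no antecedent–consequent relationship, so this is a phrase group rather than a period.

phrase group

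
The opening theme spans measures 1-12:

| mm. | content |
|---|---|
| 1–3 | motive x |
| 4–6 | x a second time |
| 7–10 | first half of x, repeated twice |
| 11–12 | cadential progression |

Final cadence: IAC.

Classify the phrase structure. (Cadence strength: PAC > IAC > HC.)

Basic idea (measures 1-3) + its repetition (mm. 4-6) form the presentation; fragmentation and cadence (bars 7–12) form the continuation — the 12-bar whole is a sentence.

sentence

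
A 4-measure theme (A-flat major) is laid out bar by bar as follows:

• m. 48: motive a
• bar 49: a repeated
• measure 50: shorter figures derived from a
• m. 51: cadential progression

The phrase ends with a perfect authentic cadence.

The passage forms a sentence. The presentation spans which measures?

measures 48–49

The presentation of a sentence is the basic idea (bar 48) plus its repetition (measure 49); the presentation is therefore measures 48–49.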